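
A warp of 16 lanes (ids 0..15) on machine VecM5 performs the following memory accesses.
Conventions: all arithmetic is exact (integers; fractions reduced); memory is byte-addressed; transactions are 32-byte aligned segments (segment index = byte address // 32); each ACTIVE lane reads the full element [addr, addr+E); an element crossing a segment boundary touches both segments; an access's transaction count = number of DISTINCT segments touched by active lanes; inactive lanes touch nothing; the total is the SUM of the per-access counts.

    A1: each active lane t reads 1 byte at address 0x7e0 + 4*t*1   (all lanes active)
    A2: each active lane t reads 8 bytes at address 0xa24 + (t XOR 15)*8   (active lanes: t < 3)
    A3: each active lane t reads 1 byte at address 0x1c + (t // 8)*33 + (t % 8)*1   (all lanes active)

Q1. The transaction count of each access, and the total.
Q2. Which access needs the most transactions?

A1: 2 transactions
A2: 2 transactions
A3: 3 transactions

Answer: 2,2,3; total 7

Answer: A3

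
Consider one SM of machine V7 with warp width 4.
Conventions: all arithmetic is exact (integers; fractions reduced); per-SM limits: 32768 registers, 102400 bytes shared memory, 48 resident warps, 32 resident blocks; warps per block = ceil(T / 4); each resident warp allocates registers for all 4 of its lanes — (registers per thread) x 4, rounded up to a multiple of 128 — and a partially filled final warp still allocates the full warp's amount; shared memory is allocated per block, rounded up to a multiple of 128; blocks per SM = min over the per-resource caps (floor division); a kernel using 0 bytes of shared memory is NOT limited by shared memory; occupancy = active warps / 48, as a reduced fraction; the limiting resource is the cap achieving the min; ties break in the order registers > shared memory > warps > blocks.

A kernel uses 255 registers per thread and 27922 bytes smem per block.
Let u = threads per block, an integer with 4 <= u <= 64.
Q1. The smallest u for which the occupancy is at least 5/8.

Answer: u = 37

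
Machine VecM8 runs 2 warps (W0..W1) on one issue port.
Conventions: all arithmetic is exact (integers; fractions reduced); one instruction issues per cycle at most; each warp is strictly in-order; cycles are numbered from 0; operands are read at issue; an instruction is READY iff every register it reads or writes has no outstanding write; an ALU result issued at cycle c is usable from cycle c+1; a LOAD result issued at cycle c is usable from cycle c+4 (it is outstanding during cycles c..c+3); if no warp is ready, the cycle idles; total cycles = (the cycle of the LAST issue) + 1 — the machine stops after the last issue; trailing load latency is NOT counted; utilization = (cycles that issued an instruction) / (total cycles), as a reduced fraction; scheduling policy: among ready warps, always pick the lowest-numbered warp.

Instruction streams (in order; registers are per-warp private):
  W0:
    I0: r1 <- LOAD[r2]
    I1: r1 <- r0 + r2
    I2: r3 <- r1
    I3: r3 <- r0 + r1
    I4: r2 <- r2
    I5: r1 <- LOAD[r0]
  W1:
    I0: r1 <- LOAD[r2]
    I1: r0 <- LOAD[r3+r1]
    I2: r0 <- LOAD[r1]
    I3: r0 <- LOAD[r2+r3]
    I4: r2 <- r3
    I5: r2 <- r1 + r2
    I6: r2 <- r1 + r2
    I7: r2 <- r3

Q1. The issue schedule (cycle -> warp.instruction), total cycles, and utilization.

cycle 0: W0.I0
cycle 1: W1.I0
cycle 2: idle
cycle 3: idle
cycle 4: W0.I1
cycle 5: W0.I2
cycle 6: W0.I3
cycle 7: W0.I4
cycle 8: W0.I5
cycle 9: W1.I1
cycle 10: idle
cycle 11: idle
cycle 12: idle
cycle 13: W1.I2
cycle 14: idle
cycle 15: idle
cycle 16: idle
cycle 17: W1.I3
cycle 18: W1.I4
cycle 19: W1.I5
cycle 20: W1.I6
cycle 21: W1.I7

Answer: 22 cycles, utilization 7/11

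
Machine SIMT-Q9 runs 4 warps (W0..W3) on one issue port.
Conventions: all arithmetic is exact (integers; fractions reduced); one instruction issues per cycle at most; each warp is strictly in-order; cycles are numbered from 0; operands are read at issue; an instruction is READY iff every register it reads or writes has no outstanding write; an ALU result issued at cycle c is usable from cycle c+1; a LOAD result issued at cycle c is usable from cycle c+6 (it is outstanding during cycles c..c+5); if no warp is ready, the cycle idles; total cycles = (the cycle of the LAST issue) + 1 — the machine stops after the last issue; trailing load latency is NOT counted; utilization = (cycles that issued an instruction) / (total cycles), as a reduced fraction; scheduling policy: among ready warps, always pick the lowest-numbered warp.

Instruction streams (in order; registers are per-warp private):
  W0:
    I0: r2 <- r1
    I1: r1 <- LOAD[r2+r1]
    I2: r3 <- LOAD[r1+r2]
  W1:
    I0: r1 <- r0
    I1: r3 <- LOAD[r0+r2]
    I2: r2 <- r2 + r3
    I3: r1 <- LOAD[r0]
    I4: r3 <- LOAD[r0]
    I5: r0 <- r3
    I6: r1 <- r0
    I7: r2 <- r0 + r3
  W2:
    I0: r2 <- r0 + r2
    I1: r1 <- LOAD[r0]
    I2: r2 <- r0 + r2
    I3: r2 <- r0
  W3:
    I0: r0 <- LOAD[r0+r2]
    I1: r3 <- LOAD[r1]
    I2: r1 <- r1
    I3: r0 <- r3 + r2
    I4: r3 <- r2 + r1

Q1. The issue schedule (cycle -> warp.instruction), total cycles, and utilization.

cycle 0: W0.I0
cycle 1: W0.I1
cycle 2: W1.I0
cycle 3: W1.I1
cycle 4: W2.I0
cycle 5: W2.I1
cycle 6: W2.I2
cycle 7: W0.I2
cycle 8: W2.I3
cycle 9: W1.I2
cycle 10: W1.I3
cycle 11: W1.I4
cycle 12: W3.I0
cycle 13: W3.I1
cycle 14: W3.I2
cycle 15: idle
cycle 16: idle
cycle 17: W1.I5
cycle 18: W1.I6
cycle 19: W1.I7
cycle 20: W3.I3
cycle 21: W3.I4

Answer: 22 cycles, utilization 10/11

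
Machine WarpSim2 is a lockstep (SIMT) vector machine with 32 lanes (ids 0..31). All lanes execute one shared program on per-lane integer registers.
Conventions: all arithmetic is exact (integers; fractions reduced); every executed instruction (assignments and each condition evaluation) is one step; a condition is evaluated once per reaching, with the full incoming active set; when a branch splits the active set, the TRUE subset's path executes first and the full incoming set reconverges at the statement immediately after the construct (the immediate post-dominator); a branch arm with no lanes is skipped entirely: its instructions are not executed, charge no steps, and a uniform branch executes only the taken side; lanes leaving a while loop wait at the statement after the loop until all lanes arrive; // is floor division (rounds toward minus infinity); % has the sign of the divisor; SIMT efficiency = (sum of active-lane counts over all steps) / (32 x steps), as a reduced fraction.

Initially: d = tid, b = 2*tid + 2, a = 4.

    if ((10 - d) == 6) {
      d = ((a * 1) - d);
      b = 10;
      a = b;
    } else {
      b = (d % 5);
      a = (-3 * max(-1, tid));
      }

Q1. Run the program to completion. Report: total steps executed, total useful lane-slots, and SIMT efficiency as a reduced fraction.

Answer: 6 steps, 97 useful, 97/192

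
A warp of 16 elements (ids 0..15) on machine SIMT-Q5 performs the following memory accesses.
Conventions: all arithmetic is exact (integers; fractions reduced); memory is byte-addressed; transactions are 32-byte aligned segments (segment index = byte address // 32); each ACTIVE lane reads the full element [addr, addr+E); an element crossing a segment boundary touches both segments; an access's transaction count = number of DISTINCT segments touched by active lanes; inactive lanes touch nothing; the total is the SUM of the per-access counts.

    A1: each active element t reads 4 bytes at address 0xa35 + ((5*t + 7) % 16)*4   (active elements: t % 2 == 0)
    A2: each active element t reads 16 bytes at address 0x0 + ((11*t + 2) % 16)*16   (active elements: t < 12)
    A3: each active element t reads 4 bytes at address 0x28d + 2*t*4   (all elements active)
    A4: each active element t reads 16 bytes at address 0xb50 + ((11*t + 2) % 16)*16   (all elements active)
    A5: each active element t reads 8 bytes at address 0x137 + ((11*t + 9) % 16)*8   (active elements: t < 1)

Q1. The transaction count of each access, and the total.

A1: 3 transactions
A2: 7 transactions
A3: 5 transactions
A4: 9 transactions
A5: 2 transactions

Answer: 3,7,5,9,2; total 26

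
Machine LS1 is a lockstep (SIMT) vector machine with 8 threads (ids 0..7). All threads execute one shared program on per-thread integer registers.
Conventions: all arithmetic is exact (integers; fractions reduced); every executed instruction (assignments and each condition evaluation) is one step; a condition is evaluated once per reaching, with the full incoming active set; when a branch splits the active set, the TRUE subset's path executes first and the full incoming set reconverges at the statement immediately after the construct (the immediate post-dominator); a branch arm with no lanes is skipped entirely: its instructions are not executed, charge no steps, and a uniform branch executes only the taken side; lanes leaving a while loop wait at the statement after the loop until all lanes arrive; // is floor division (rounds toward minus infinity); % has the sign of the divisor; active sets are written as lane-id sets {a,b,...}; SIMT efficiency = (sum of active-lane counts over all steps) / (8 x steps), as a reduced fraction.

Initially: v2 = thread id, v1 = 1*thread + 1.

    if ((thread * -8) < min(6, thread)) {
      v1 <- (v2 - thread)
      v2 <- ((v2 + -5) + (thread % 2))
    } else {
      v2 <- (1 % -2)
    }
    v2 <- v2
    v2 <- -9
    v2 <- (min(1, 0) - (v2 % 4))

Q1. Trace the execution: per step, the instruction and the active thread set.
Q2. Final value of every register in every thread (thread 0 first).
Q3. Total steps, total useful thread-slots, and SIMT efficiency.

step 0: eval ((thread * -8) < min(6, thread)) {0,1,2,3,4,5,6,7}
step 1: v1 <- (v2 - thread)          {1,2,3,4,5,6,7}
step 2: v2 <- ((v2 + -5) + (thread % 2)) {1,2,3,4,5,6,7}
step 3: v2 <- (1 % -2)               {0}
step 4: v2 <- v2                     {0,1,2,3,4,5,6,7}
step 5: v2 <- -9                     {0,1,2,3,4,5,6,7}
step 6: v2 <- (min(1, 0) - (v2 % 4)) {0,1,2,3,4,5,6,7}

Answer: 7 steps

v2: -3,-3,-3,-3,-3,-3,-3,-3
v1: 1,0,0,0,0,0,0,0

steps = 7; useful = 47; efficiency = 47/56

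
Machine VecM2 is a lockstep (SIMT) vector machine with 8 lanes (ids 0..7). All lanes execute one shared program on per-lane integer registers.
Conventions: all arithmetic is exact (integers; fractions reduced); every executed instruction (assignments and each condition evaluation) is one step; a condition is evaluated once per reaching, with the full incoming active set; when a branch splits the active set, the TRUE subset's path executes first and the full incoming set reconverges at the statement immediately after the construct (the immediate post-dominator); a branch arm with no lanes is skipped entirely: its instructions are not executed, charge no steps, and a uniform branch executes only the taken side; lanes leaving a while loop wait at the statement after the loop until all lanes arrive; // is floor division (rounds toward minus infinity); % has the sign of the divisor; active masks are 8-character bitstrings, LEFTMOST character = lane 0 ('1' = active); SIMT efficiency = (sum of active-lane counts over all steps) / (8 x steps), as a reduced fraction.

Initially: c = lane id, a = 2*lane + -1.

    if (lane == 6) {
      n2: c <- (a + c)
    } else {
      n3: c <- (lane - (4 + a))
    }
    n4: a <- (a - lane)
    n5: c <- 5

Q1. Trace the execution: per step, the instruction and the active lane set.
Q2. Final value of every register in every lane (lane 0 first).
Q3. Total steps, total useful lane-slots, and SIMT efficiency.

step 0: eval (lane == 6)             11111111
step 1: c <- (a + c)                 00000010
step 2: c <- (lane - (4 + a))        11111101
step 3: a <- (a - lane)              11111111
step 4: c <- 5                       11111111

Answer: 5 steps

c: 5,5,5,5,5,5,5,5
a: -1,0,1,2,3,4,5,6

steps = 5; useful = 32; efficiency = 32/40 = 4/5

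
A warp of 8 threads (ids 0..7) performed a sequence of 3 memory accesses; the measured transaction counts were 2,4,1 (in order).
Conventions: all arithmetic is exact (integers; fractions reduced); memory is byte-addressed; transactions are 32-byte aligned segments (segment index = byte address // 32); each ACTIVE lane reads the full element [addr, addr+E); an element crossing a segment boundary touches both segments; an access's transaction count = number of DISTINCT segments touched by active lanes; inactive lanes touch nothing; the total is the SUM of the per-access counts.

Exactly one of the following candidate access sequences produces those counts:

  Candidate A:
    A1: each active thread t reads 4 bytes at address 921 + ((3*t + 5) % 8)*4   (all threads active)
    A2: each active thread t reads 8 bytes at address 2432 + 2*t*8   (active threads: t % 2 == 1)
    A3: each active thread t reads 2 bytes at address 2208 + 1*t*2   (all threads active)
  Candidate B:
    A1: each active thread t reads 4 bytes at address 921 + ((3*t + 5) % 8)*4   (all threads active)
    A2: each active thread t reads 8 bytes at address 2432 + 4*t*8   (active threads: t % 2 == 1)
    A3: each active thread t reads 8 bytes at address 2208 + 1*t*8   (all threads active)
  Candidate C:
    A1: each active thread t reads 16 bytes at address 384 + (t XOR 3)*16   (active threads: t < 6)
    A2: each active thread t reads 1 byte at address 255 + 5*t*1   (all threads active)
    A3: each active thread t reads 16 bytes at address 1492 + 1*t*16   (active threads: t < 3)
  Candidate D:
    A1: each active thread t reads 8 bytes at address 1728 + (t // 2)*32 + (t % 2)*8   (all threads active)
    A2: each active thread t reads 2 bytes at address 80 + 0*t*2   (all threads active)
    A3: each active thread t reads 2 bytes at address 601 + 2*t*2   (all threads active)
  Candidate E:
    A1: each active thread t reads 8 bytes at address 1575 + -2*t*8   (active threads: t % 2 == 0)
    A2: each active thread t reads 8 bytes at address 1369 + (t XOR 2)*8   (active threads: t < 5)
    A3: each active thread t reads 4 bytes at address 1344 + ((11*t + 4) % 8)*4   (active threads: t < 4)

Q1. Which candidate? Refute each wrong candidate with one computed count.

B: A3 gives 2 transactions, not 1
C: A1 gives 3 transactions, not 2
D: A1 gives 4 transactions, not 2
E: A1 gives 4 transactions, not 2
A: all counts match (2,4,1)

Answer: A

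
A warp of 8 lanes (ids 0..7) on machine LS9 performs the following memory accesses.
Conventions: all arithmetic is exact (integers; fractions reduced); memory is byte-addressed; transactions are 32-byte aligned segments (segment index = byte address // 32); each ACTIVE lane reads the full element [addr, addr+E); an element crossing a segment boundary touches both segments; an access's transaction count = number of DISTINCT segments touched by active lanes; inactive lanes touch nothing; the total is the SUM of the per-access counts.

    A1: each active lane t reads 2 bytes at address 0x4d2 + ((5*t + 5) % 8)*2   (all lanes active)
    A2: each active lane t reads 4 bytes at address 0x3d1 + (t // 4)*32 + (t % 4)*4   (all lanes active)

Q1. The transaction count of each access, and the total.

A1: 2 transactions
A2: 3 transactions

Answer: 2,3; total 5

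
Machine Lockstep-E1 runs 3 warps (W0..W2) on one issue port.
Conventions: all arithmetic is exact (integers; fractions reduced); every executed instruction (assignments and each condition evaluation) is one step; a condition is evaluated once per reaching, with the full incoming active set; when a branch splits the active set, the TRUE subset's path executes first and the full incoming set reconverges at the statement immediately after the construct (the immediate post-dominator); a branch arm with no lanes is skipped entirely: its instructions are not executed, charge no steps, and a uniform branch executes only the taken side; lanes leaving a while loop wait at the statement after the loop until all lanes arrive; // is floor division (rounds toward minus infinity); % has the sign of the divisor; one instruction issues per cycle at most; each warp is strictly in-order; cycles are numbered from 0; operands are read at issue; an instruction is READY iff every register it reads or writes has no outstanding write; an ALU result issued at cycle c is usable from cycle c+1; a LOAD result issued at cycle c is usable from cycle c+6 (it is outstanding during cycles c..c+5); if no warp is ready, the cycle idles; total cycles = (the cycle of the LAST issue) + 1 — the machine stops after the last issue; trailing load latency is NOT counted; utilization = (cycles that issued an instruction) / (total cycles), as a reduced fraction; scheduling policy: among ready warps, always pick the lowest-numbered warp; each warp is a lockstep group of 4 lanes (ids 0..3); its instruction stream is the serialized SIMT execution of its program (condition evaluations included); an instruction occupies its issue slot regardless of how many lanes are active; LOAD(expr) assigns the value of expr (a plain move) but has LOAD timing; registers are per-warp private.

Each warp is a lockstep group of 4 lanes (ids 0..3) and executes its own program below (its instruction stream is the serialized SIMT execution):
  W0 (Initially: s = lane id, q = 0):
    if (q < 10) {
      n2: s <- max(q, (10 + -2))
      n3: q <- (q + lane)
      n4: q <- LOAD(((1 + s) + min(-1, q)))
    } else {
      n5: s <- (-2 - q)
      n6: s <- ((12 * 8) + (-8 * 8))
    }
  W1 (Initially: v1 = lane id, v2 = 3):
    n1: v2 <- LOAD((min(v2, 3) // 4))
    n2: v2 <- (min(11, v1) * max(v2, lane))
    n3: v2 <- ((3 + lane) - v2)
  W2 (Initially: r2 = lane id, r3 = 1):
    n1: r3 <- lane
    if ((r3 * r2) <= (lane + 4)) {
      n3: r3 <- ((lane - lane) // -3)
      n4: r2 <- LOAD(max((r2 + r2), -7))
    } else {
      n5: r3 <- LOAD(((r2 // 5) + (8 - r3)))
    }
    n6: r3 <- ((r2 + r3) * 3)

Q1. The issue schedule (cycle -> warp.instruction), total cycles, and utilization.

cycle 0: W0.I0
cycle 1: W0.I1
cycle 2: W0.I2
cycle 3: W0.I3
cycle 4: W1.I0
cycle 5: W2.I0
cycle 6: W2.I1
cycle 7: W2.I2
cycle 8: W2.I3
cycle 9: idle
cycle 10: W1.I1
cycle 11: W1.I2
cycle 12: idle
cycle 13: idle
cycle 14: W2.I4
cycle 15: idle
cycle 16: idle
cycle 17: idle
cycle 18: idle
cycle 19: idle
cycle 20: W2.I5

Answer: 21 cycles, utilization 13/21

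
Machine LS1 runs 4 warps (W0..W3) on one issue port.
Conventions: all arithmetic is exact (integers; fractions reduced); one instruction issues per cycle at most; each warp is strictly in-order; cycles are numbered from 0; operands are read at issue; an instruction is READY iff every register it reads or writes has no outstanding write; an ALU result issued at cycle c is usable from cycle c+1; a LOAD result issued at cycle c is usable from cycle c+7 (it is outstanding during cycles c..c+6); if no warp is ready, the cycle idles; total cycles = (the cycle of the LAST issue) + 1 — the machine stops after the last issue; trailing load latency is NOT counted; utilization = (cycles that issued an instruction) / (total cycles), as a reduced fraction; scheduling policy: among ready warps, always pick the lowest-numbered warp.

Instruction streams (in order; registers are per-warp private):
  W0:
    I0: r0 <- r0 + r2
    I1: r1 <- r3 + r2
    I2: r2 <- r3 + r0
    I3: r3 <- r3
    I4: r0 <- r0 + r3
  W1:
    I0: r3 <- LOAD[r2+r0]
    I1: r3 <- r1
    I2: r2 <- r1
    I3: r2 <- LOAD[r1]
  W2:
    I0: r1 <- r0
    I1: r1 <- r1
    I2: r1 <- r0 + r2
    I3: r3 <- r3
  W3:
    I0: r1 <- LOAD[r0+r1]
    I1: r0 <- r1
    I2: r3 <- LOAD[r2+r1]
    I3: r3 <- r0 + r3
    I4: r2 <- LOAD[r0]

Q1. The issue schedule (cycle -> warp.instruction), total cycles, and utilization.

cycle 0: W0.I0
cycle 1: W0.I1
cycle 2: W0.I2
cycle 3: W0.I3
cycle 4: W0.I4
cycle 5: W1.I0
cycle 6: W2.I0
cycle 7: W2.I1
cycle 8: W2.I2
cycle 9: W2.I3
cycle 10: W3.I0
cycle 11: idle
cycle 12: W1.I1
cycle 13: W1.I2
cycle 14: W1.I3
cycle 15: idle
cycle 16: idle
cycle 17: W3.I1
cycle 18: W3.I2
cycle 19: idle
cycle 20: idle
cycle 21: idle
cycle 22: idle
cycle 23: idle
cycle 24: idle
cycle 25: W3.I3
cycle 26: W3.I4

Answer: 27 cycles, utilization 2/3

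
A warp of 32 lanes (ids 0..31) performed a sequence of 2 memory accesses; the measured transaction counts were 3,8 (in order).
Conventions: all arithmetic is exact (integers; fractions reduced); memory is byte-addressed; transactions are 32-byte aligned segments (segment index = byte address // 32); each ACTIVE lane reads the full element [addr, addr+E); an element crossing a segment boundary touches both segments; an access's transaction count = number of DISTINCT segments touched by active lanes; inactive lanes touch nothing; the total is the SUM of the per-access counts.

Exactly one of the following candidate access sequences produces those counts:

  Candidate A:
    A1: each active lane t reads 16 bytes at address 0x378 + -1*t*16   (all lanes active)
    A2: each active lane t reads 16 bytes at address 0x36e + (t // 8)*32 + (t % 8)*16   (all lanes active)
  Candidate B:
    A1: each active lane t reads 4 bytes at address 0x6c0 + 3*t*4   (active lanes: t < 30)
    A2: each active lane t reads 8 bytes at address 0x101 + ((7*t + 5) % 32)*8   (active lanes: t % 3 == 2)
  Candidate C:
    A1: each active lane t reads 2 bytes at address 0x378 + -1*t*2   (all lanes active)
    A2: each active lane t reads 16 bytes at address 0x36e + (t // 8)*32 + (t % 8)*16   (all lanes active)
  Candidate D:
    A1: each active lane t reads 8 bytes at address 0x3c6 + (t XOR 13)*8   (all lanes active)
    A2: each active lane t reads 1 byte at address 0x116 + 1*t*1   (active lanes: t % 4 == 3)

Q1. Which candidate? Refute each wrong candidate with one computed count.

A: A1 gives 17 transactions, not 3
B: A1 gives 11 transactions, not 3
D: A1 gives 9 transactions, not 3
C: all counts match (3,8)

Answer: C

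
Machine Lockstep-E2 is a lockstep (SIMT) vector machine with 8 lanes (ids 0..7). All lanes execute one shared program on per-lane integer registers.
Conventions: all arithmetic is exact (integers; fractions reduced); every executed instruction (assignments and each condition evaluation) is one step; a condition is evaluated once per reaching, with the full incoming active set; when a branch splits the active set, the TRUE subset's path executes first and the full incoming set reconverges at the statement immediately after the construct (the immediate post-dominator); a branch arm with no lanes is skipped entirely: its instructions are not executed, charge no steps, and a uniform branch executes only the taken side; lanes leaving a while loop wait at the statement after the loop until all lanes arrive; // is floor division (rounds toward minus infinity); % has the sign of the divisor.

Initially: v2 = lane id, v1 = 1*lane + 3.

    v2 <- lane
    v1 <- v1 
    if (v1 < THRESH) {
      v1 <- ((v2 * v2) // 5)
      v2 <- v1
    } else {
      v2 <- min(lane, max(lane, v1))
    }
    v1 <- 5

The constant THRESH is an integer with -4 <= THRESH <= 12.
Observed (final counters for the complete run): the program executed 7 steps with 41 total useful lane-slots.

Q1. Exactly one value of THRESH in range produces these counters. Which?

Answer: THRESH = 4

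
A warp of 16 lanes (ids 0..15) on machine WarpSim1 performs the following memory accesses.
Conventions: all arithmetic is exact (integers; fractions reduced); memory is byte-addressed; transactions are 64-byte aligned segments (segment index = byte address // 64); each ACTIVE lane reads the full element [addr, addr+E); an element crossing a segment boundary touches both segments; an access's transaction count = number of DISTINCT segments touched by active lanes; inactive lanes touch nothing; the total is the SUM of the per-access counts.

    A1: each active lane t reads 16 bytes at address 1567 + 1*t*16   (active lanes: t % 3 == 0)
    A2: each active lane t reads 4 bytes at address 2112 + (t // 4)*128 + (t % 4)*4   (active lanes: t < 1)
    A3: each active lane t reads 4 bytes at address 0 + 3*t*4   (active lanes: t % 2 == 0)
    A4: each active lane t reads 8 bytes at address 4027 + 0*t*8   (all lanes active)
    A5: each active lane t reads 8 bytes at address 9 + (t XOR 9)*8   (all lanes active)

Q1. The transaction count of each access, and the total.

A1: 5 transactions
A2: 1 transaction
A3: 3 transactions
A4: 2 transactions
A5: 3 transactions

Answer: 5,1,3,2,3; total 14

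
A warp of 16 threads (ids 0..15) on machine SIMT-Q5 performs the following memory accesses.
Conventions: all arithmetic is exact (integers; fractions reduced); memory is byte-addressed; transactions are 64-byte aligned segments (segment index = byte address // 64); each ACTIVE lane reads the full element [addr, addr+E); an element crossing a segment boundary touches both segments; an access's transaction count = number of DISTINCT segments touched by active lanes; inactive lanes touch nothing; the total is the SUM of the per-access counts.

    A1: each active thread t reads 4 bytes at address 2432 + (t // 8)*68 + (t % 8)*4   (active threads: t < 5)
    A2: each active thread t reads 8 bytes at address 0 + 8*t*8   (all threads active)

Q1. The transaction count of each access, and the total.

A1: 1 transaction
A2: 16 transactions

Answer: 1,16; total 17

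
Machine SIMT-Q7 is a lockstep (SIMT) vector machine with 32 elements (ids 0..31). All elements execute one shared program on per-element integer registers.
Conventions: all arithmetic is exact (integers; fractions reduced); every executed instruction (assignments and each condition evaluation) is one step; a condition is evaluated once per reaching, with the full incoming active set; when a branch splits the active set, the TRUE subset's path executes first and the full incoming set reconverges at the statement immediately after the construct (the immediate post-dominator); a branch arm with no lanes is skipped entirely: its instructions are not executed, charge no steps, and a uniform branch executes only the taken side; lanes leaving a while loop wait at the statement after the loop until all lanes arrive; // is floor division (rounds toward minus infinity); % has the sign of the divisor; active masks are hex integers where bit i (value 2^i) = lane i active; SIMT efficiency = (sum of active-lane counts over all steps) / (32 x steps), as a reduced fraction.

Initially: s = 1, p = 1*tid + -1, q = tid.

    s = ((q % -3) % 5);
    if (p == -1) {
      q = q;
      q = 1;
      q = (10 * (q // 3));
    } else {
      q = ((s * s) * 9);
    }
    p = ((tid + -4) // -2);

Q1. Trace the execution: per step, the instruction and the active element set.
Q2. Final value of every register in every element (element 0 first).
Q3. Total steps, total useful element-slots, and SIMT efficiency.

step 0: s <- ((q % -3) % 5)          0xffffffff
step 1: eval (p == -1)               0xffffffff
step 2: q <- q                       0x00000001
step 3: q <- 1                       0x00000001
step 4: q <- (10 * (q // 3))         0x00000001
step 5: q <- ((s * s) * 9)           0xfffffffe
step 6: p <- ((tid + -4) // -2)      0xffffffff

Answer: 7 steps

s: 0,3,4,0,3,4,0,3,4,0,3,4,0,3,4,0,3,4,0,3,4,0,3,4,0,3,4,0,3,4,0,3
p: 2,1,1,0,0,-1,-1,-2,-2,-3,-3,-4,-4,-5,-5,-6,-6,-7,-7,-8,-8,-9,-9,-10,-10,-11,-11,-12,-12,-13,-13,-14
q: 0,81,144,0,81,144,0,81,144,0,81,144,0,81,144,0,81,144,0,81,144,0,81,144,0,81,144,0,81,144,0,81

steps = 7; useful = 130; efficiency = 130/224 = 65/112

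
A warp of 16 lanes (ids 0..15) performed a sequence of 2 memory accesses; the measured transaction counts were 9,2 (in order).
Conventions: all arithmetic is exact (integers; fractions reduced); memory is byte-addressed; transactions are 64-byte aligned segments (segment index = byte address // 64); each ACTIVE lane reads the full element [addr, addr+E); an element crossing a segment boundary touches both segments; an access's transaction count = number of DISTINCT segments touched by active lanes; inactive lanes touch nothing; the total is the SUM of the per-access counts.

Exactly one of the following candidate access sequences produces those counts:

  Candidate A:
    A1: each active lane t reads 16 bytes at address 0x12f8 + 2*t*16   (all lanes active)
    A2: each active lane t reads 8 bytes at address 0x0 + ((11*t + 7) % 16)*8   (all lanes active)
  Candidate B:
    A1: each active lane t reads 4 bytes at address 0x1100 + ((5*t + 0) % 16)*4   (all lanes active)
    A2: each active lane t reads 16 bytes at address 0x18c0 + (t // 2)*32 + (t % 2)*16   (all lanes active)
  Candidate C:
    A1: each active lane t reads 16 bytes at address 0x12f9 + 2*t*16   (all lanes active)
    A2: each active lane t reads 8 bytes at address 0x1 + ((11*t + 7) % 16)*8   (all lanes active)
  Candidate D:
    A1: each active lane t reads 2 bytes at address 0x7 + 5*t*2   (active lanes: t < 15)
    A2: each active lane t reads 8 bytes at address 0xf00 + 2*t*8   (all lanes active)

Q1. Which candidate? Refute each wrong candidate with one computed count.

B: A1 gives 1 transaction, not 9
C: A2 gives 3 transactions, not 2
D: A1 gives 3 transactions, not 9
A: all counts match (9,2)

Answer: A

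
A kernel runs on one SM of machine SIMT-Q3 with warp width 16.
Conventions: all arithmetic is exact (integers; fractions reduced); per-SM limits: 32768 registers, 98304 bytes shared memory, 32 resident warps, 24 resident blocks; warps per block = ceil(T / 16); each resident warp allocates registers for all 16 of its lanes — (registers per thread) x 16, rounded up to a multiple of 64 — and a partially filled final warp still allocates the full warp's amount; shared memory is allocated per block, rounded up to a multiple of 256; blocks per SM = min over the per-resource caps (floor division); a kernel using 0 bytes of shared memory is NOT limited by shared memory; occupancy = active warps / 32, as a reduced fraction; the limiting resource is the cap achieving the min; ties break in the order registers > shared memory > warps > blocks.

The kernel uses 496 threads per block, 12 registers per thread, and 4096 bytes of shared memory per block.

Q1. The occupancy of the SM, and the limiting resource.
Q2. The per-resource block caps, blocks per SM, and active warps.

Answer: occupancy 31/32, limited by warps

registers: 5 blocks
shared memory: 24 blocks
warps: 1 block
blocks: 24 blocks

Answer: 1 block, 31 active warps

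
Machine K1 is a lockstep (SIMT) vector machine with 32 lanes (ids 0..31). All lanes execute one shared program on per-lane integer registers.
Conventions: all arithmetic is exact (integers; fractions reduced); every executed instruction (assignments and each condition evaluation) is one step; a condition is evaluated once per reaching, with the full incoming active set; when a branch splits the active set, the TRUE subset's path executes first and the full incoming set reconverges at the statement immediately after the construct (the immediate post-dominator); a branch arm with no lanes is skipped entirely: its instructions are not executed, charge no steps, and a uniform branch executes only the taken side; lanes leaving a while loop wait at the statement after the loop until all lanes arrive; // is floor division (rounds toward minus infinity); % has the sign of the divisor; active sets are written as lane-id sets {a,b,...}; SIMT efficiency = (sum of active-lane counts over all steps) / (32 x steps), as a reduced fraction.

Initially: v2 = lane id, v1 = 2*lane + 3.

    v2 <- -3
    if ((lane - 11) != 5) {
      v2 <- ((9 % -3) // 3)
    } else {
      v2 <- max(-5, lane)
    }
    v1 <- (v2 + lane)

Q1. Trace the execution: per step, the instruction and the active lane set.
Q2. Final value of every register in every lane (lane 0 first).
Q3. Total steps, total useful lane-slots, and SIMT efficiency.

step 0: v2 <- -3                     {0,1,2,3,4,5,6,7,8,9,10,11,12,13,14,15,16,17,18,19,20,21,22,23,24,25,26,27,28,29,30,31}
step 1: eval ((lane - 11) != 5)      {0,1,2,3,4,5,6,7,8,9,10,11,12,13,14,15,16,17,18,19,20,21,22,23,24,25,26,27,28,29,30,31}
step 2: v2 <- ((9 % -3) // 3)        {0,1,2,3,4,5,6,7,8,9,10,11,12,13,14,15,17,18,19,20,21,22,23,24,25,26,27,28,29,30,31}
step 3: v2 <- max(-5, lane)          {16}
step 4: v1 <- (v2 + lane)            {0,1,2,3,4,5,6,7,8,9,10,11,12,13,14,15,16,17,18,19,20,21,22,23,24,25,26,27,28,29,30,31}

Answer: 5 steps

v2: 0,0,0,0,0,0,0,0,0,0,0,0,0,0,0,0,16,0,0,0,0,0,0,0,0,0,0,0,0,0,0,0
v1: 0,1,2,3,4,5,6,7,8,9,10,11,12,13,14,15,32,17,18,19,20,21,22,23,24,25,26,27,28,29,30,31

steps = 5; useful = 128; efficiency = 128/160 = 4/5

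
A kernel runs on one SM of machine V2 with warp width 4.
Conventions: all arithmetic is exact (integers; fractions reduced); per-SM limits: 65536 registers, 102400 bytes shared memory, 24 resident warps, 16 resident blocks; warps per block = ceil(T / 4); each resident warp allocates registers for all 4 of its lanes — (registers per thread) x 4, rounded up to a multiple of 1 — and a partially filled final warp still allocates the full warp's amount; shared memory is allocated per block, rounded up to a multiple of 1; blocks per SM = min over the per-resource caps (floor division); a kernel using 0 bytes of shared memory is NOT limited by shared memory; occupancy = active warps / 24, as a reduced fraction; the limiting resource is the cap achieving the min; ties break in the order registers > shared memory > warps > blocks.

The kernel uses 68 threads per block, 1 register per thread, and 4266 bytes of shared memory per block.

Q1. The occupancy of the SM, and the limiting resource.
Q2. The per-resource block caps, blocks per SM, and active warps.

Answer: occupancy 17/24, limited by warps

registers: 963 blocks
shared memory: 24 blocks
warps: 1 block
blocks: 16 blocks

Answer: 1 block, 17 active warps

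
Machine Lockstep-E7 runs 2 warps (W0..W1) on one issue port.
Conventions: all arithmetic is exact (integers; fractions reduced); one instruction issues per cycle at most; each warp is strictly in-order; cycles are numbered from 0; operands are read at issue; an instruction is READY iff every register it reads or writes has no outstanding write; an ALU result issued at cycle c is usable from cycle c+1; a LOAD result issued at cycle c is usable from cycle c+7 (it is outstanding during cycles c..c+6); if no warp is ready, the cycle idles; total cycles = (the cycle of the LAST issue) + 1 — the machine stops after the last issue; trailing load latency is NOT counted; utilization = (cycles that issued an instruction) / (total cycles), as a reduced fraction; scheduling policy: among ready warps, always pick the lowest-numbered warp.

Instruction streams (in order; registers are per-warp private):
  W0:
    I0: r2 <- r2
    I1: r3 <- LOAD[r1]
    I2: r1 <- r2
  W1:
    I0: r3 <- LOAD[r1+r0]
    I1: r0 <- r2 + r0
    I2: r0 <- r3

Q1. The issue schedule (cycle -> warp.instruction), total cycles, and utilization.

cycle 0: W0.I0
cycle 1: W0.I1
cycle 2: W0.I2
cycle 3: W1.I0
cycle 4: W1.I1
cycle 5: idle
cycle 6: idle
cycle 7: idle
cycle 8: idle
cycle 9: idle
cycle 10: W1.I2

Answer: 11 cycles, utilization 6/11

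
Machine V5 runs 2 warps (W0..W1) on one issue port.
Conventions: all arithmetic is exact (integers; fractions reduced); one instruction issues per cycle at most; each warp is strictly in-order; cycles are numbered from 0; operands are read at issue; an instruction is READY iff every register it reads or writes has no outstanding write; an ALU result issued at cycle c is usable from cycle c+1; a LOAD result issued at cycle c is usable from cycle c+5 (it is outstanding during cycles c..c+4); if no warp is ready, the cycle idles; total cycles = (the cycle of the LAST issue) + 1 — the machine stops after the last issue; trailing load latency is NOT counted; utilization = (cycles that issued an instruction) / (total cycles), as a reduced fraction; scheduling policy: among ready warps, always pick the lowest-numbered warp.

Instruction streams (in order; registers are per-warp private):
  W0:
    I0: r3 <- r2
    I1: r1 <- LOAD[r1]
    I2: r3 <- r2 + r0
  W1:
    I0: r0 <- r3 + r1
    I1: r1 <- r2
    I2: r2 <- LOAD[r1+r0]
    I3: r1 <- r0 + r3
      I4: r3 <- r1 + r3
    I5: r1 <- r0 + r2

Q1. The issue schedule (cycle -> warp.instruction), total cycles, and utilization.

cycle 0: W0.I0
cycle 1: W0.I1
cycle 2: W0.I2
cycle 3: W1.I0
cycle 4: W1.I1
cycle 5: W1.I2
cycle 6: W1.I3
cycle 7: W1.I4
cycle 8: idle
cycle 9: idle
cycle 10: W1.I5

Answer: 11 cycles, utilization 9/11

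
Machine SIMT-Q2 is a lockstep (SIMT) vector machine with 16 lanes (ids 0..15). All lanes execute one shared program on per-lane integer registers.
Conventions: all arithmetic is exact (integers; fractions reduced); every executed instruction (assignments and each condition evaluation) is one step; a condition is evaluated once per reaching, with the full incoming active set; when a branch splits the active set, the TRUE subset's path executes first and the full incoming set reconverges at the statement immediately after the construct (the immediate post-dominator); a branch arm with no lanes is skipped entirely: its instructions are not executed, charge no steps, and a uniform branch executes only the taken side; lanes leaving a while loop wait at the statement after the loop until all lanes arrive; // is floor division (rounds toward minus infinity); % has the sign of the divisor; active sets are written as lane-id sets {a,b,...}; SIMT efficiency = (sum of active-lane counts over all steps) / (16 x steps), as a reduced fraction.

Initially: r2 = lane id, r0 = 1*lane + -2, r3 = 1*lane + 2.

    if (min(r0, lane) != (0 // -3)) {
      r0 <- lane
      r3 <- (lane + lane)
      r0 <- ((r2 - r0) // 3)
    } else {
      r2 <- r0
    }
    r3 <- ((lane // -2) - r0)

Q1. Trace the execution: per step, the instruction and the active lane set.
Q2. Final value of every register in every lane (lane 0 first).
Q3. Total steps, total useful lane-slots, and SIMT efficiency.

step 0: eval (min(r0, lane) != (0 // -3)) {0,1,2,3,4,5,6,7,8,9,10,11,12,13,14,15}
step 1: r0 <- lane                   {0,1,3,4,5,6,7,8,9,10,11,12,13,14,15}
step 2: r3 <- (lane + lane)          {0,1,3,4,5,6,7,8,9,10,11,12,13,14,15}
step 3: r0 <- ((r2 - r0) // 3)       {0,1,3,4,5,6,7,8,9,10,11,12,13,14,15}
step 4: r2 <- r0                     {2}
step 5: r3 <- ((lane // -2) - r0)    {0,1,2,3,4,5,6,7,8,9,10,11,12,13,14,15}

Answer: 6 steps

r2: 0,1,0,3,4,5,6,7,8,9,10,11,12,13,14,15
r0: 0,0,0,0,0,0,0,0,0,0,0,0,0,0,0,0
r3: 0,-1,-1,-2,-2,-3,-3,-4,-4,-5,-5,-6,-6,-7,-7,-8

steps = 6; useful = 78; efficiency = 78/96 = 13/16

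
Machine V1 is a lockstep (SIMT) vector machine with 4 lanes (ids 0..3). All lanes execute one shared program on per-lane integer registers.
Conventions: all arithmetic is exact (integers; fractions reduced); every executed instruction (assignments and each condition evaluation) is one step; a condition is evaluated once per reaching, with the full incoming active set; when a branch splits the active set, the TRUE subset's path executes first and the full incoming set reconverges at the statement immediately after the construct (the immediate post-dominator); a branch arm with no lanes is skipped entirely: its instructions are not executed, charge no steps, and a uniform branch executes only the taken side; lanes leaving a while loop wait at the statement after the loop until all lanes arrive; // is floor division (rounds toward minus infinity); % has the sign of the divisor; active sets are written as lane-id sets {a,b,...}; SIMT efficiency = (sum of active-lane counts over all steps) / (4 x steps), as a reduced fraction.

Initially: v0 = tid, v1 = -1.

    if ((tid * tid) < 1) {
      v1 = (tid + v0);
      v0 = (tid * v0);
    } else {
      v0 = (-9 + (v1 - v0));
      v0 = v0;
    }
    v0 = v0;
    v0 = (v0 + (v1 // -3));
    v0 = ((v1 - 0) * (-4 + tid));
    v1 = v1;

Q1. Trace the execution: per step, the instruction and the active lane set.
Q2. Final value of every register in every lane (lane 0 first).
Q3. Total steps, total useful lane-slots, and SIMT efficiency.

step 0: eval ((tid * tid) < 1)       {0,1,2,3}
step 1: v1 <- (tid + v0)             {0}
step 2: v0 <- (tid * v0)             {0}
step 3: v0 <- (-9 + (v1 - v0))       {1,2,3}
step 4: v0 <- v0                     {1,2,3}
step 5: v0 <- v0                     {0,1,2,3}
step 6: v0 <- (v0 + (v1 // -3))      {0,1,2,3}
step 7: v0 <- ((v1 - 0) * (-4 + tid)) {0,1,2,3}
step 8: v1 <- v1                     {0,1,2,3}

Answer: 9 steps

v0: 0,3,2,1
v1: 0,-1,-1,-1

steps = 9; useful = 28; efficiency = 28/36 = 7/9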